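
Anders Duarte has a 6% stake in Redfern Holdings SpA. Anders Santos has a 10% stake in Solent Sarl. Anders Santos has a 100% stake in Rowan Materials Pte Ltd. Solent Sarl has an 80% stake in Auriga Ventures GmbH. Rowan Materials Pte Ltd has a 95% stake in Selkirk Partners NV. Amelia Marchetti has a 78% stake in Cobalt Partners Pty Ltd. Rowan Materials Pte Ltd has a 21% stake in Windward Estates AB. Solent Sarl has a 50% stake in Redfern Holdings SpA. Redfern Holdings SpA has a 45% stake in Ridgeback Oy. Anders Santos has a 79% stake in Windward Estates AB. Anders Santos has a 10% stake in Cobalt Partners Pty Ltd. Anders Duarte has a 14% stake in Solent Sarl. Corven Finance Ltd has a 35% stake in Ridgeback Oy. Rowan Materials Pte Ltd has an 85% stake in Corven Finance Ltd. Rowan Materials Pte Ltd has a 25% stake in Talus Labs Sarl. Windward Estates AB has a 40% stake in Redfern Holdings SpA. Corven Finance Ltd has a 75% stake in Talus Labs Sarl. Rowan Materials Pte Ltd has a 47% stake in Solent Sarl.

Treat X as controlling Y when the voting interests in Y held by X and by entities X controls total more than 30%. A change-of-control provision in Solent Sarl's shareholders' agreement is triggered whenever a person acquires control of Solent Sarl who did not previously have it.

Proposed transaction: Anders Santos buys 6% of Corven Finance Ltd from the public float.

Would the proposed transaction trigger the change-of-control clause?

The purchase changes only Anders Santos's holdings, so Anders Santos is the only person who could newly come to control Solent.
Anders Santos holds 100% of Rowan, so Anders Santos controls Rowan.
Rowan and Anders Santos together hold 47% + 10% = 57% of Solent, so Anders Santos controls Solent.
So Anders Santos already controls Solent before the transaction.
After the purchase, Anders Santos holds 6% of Corven directly.
Anders Santos controlled Solent already, so this is not a new person acquiring control; every other person's position is unchanged or reduced.
No new person acquires control, so the clause is not triggered.

No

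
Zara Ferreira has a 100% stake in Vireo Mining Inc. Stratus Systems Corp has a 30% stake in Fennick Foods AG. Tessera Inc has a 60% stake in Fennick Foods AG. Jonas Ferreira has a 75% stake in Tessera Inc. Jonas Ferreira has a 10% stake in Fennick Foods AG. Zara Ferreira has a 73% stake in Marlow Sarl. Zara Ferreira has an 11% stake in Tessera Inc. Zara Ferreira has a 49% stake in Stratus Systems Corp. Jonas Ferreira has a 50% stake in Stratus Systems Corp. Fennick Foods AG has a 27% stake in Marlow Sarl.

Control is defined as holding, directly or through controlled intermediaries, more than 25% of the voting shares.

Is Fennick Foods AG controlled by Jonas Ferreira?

Jonas holds 75% of Tessera, so Jonas controls Tessera.
Jonas holds 50% of Stratus, so Jonas controls Stratus.
Tessera and Jonas and Stratus together hold 60% + 10% + 30% = 100% of Fennick, so Jonas controls Fennick.

Yes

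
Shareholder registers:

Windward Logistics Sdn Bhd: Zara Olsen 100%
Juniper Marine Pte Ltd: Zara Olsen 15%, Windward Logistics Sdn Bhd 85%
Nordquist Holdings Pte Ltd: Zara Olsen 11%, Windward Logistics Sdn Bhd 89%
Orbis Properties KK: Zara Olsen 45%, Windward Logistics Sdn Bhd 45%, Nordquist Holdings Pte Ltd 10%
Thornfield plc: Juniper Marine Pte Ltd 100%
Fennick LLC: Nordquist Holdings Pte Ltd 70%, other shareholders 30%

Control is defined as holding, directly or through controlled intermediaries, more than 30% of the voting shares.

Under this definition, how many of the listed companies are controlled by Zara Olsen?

6

Zara holds 100% of Windward, so Zara controls Windward.
Zara and Windward together hold 15% + 85% = 100% of Juniper, so Zara controls Juniper.
Zara and Windward together hold 11% + 89% = 100% of Nordquist, so Zara controls Nordquist.
Zara and Windward and Nordquist together hold 45% + 45% + 10% = 100% of Orbis, so Zara controls Orbis.
Juniper holds 100% of Thornfield, so Zara controls Thornfield.
Nordquist holds 70% of Fennick, so Zara controls Fennick.
Zara controls 6 companies.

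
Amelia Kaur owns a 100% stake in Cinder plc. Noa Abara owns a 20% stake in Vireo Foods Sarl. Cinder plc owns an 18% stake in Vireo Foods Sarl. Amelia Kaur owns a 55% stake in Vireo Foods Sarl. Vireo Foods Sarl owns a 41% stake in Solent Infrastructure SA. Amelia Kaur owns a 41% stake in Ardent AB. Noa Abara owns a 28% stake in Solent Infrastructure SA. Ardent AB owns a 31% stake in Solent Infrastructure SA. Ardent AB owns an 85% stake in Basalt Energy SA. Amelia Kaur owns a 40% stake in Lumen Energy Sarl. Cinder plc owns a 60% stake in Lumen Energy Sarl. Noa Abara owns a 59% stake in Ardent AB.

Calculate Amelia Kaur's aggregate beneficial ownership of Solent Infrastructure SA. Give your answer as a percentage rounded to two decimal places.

Amelia reaches Solent along 3 paths.
Via Ardent: 41% × 31% = 12.71%.
Via Cinder → Vireo: 100% × 18% × 41% = 7.38%.
Via Vireo: 55% × 41% = 22.55%.
Total: 12.71% + 7.38% + 22.55% = 42.64%.

42.64%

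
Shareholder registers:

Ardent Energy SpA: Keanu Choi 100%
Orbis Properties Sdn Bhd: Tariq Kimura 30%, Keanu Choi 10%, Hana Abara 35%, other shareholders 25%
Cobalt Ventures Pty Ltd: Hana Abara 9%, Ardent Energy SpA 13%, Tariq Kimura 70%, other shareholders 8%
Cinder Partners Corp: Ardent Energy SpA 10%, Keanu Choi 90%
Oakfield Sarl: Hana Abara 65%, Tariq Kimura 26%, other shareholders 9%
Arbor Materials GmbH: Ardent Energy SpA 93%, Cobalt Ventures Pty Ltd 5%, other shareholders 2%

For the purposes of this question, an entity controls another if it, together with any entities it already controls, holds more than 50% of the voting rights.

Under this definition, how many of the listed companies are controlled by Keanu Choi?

Keanu holds 100% of Ardent, so Keanu controls Ardent.
Ardent and Keanu together hold 10% + 90% = 100% of Cinder, so Keanu controls Cinder.
Ardent holds 93% of Arbor, so Keanu controls Arbor.
No other company's threshold is met.
Keanu controls 3 companies.

3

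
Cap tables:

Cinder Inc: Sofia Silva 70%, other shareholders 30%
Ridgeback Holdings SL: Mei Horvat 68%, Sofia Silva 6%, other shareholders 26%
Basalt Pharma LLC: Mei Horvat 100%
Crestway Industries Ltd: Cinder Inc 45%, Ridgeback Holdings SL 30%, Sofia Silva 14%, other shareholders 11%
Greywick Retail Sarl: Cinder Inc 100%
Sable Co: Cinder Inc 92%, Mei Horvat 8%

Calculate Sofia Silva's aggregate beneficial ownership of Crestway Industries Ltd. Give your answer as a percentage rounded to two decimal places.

47.30%

Sofia reaches Crestway along 3 paths.
Via Cinder: 70% × 45% = 31.5%.
Via Ridgeback: 6% × 30% = 1.8%.
Direct stake: 14% = 14%.
Total: 31.5% + 1.8% + 14% = 47.3%.
Rounded: 47.30%.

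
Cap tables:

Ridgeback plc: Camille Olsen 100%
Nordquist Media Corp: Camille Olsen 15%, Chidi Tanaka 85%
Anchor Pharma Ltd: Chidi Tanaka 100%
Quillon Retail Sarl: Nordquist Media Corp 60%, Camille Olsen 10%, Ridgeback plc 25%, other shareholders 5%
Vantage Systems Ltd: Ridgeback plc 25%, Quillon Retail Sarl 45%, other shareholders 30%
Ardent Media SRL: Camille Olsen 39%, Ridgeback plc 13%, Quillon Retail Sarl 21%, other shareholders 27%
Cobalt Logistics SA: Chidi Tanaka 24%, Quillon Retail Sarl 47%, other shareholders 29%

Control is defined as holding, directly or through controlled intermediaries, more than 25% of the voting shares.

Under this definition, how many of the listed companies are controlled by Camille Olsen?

5

Camille holds 100% of Ridgeback, so Camille controls Ridgeback.
Camille and Ridgeback together hold 10% + 25% = 35% of Quillon, so Camille controls Quillon.
Ridgeback and Quillon together hold 25% + 45% = 70% of Vantage, so Camille controls Vantage.
Camille and Ridgeback and Quillon together hold 39% + 13% + 21% = 73% of Ardent, so Camille controls Ardent.
Quillon holds 47% of Cobalt, so Camille controls Cobalt.
No other company's threshold is met.
Camille controls 5 companies.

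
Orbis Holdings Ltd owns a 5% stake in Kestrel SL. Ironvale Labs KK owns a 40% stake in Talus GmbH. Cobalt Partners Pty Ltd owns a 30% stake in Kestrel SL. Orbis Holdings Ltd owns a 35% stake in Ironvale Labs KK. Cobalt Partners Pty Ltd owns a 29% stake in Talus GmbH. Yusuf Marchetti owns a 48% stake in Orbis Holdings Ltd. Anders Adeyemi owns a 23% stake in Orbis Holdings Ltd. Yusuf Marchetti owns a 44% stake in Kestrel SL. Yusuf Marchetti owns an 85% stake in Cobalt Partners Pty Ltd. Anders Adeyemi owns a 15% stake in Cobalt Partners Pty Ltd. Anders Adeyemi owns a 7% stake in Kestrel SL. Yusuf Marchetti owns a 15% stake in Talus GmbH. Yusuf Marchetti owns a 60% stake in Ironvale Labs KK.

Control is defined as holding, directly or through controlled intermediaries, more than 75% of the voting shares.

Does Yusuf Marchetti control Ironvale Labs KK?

Yusuf holds 85% of Cobalt, so Yusuf controls Cobalt.
In Ironvale, Yusuf's side holds only 60%, not > 75%.
So Yusuf does not control Ironvale.

No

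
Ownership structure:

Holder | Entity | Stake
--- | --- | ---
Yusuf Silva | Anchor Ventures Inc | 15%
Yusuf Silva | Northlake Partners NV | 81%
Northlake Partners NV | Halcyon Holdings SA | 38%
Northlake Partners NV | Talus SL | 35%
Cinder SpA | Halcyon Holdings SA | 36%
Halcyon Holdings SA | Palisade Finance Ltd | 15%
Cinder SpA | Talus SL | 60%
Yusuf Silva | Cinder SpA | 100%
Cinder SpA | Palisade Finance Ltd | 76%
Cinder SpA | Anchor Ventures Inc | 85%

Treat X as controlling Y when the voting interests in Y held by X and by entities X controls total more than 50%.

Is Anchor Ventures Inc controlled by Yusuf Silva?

Yes

Yusuf holds 100% of Cinder, so Yusuf controls Cinder.
Yusuf and Cinder together hold 15% + 85% = 100% of Anchor, so Yusuf controls Anchor.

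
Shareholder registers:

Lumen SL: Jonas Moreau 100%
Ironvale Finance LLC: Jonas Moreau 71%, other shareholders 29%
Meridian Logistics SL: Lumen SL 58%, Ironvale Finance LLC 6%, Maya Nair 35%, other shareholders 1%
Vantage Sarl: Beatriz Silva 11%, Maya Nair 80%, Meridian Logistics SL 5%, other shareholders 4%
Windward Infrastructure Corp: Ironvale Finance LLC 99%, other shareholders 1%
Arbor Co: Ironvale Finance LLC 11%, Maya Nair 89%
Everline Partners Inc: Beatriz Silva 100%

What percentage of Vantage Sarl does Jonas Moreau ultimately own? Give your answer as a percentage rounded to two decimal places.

3.11%

Jonas reaches Vantage along 2 paths.
Via Lumen → Meridian: 100% × 58% × 5% = 2.9%.
Via Ironvale → Meridian: 71% × 6% × 5% = 0.213%.
Total: 2.9% + 0.213% = 3.113%.
Rounded: 3.11%.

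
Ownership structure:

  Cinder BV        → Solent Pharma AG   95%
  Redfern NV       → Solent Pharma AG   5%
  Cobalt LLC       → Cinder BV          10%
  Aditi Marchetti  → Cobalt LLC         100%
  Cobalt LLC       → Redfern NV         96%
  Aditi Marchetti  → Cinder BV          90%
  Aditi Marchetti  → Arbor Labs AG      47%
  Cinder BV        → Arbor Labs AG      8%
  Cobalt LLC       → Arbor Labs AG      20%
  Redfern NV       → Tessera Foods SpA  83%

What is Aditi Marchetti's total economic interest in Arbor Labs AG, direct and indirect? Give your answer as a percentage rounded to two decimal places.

Aditi reaches Arbor along 4 paths.
Via Cinder: 90% × 8% = 7.2%.
Via Cobalt → Cinder: 100% × 10% × 8% = 0.8%.
Direct stake: 47% = 47%.
Via Cobalt: 100% × 20% = 20%.
Total: 7.2% + 0.8% + 47% + 20% = 75%.
Rounded: 75.00%.

75.00%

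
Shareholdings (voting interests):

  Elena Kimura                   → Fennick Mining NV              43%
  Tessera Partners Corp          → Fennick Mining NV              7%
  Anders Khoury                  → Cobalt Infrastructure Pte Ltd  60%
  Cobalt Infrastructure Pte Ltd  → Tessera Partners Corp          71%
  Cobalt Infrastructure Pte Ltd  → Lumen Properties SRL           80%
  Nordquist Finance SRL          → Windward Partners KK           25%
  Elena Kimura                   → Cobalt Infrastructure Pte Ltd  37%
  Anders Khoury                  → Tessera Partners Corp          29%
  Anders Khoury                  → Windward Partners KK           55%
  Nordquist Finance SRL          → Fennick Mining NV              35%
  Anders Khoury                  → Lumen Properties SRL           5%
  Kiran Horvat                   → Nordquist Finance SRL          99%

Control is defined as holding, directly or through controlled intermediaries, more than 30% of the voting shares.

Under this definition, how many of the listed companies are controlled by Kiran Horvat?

2

Kiran holds 99% of Nordquist, so Kiran controls Nordquist.
Nordquist holds 35% of Fennick, so Kiran controls Fennick.
No other company's threshold is met.
Kiran controls 2 companies.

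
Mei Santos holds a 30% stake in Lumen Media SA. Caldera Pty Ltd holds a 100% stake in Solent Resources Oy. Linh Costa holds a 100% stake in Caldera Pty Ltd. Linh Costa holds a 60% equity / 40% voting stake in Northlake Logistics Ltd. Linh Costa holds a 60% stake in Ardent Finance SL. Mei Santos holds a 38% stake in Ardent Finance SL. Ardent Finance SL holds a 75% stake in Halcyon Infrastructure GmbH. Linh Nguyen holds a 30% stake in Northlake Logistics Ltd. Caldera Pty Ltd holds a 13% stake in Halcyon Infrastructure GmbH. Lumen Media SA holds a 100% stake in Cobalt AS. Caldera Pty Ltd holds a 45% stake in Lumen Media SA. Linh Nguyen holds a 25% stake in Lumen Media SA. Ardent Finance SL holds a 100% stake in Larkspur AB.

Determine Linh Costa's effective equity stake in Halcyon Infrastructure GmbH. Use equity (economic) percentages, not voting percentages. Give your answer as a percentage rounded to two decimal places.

58.00%

Linh Costa reaches Halcyon along 2 paths.
Via Ardent: 60% × 75% = 45%.
Via Caldera: 100% × 13% = 13%.
Total: 45% + 13% = 58%.
Rounded: 58.00%.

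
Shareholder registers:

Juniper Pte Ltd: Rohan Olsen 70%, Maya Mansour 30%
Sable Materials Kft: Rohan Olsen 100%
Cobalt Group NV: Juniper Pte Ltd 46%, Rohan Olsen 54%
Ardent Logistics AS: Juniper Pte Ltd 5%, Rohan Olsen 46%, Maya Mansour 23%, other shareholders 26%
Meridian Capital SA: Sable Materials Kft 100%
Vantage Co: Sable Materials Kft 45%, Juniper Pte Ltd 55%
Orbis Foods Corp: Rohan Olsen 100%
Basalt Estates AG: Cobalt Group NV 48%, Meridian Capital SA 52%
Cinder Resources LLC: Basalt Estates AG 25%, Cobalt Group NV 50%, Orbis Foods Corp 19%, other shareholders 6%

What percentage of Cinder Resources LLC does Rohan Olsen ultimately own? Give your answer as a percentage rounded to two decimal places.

85.44%

Rohan reaches Cinder along 6 paths.
Via Juniper → Cobalt → Basalt: 70% × 46% × 48% × 25% = 3.864%.
Via Cobalt → Basalt: 54% × 48% × 25% = 6.48%.
Via Sable → Meridian → Basalt: 100% × 100% × 52% × 25% = 13%.
Via Juniper → Cobalt: 70% × 46% × 50% = 16.1%.
Via Cobalt: 54% × 50% = 27%.
Via Orbis: 100% × 19% = 19%.
Total: 3.864% + 6.48% + 13% + 16.1% + 27% + 19% = 85.444%.
Rounded: 85.44%.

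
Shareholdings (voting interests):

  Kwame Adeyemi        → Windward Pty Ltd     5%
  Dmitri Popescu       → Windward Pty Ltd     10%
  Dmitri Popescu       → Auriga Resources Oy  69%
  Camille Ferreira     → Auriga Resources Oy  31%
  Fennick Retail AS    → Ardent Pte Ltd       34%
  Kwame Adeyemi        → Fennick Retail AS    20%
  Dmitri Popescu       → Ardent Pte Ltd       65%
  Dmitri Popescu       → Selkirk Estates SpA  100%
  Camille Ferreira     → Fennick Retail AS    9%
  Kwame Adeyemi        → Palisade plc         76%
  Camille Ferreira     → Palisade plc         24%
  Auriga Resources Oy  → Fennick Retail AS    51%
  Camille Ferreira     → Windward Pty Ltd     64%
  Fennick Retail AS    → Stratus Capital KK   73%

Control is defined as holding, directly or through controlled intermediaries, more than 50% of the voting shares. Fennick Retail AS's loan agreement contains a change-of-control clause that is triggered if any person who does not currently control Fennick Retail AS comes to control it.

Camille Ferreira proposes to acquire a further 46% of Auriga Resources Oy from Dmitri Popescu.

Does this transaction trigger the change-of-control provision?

The purchase adds only to Camille's holdings (Dmitri's stake shrinks), so Camille is the only person who could newly come to control Fennick.
Camille holds 64% of Windward, so Camille controls Windward.
In Fennick, Camille's side holds only 9%, not > 50%.
So before the transaction, Camille does not control Fennick.
After the purchase, Camille's direct stake in Auriga rises to 31% + 46% = 77%, and Dmitri's stake falls to 23%.
Camille holds 77% of Auriga, so Camille controls Auriga.
Auriga and Camille together hold 51% + 9% = 60% of Fennick, so Camille controls Fennick.
Camille did not control Fennick before and does after, so the clause is triggered.

Yes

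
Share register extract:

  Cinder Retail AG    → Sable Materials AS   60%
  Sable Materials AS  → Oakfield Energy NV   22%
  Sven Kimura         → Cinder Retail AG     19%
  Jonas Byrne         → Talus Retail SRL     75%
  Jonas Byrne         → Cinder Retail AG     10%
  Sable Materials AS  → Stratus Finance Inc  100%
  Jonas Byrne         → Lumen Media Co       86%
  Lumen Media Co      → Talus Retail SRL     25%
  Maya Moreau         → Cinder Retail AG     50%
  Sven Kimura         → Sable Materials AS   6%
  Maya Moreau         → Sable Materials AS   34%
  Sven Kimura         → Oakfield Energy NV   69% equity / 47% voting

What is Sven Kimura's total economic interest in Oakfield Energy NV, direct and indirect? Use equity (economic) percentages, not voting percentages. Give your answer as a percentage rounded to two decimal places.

Sven reaches Oakfield along 3 paths.
Direct stake: 69% = 69%.
Via Cinder → Sable: 19% × 60% × 22% = 2.508%.
Via Sable: 6% × 22% = 1.32%.
Total: 69% + 2.508% + 1.32% = 72.828%.
Rounded: 72.83%.

72.83%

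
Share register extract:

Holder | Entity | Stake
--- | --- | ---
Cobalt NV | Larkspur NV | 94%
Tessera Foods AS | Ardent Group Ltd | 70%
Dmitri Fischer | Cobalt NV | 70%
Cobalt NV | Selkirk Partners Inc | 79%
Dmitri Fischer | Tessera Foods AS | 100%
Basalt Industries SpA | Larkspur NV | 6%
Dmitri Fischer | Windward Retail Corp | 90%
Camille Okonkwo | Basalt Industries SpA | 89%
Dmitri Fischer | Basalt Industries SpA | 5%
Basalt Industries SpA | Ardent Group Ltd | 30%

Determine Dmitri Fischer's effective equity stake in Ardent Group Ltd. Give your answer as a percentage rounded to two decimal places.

71.50%

Dmitri reaches Ardent along 2 paths.
Via Tessera: 100% × 70% = 70%.
Via Basalt: 5% × 30% = 1.5%.
Total: 70% + 1.5% = 71.5%.
Rounded: 71.50%.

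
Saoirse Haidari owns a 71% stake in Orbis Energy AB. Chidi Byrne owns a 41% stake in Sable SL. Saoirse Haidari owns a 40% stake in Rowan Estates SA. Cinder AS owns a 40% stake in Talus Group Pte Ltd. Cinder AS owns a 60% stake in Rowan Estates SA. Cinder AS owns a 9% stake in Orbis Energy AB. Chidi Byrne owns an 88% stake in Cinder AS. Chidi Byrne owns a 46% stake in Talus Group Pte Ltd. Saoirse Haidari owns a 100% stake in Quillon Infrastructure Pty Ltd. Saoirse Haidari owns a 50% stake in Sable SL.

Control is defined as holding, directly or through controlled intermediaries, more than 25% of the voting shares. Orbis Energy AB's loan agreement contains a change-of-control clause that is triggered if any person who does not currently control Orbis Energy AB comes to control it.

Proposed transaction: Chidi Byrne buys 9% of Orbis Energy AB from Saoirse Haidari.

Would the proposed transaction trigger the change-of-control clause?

The purchase adds only to Chidi's holdings (Saoirse's stake shrinks), so Chidi is the only person who could newly come to control Orbis.
Chidi holds 88% of Cinder, so Chidi controls Cinder.
Chidi holds 41% of Sable, so Chidi controls Sable.
Cinder and Chidi together hold 40% + 46% = 86% of Talus, so Chidi controls Talus.
Cinder holds 60% of Rowan, so Chidi controls Rowan.
In Orbis, Chidi's side holds only 9%, not > 25%.
So before the transaction, Chidi does not control Orbis.
After the purchase, Chidi holds 9% of Orbis directly, and Saoirse's stake falls to 62%.
After the transaction, Chidi's side holds 9% + 9% = 18% of Orbis, not > 25%, so Chidi still does not control Orbis.
No new person acquires control, so the clause is not triggered.

No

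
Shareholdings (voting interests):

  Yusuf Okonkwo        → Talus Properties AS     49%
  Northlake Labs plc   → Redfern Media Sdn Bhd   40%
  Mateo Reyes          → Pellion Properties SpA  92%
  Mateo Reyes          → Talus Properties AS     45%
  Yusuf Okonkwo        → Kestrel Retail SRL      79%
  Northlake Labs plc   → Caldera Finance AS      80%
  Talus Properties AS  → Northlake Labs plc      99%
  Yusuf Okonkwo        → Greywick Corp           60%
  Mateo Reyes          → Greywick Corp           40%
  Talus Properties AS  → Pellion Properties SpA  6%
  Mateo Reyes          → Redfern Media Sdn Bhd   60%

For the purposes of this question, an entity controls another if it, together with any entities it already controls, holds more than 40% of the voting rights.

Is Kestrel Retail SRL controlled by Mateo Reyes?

No

Mateo holds 45% of Talus, so Mateo controls Talus.
Talus holds 99% of Northlake, so Mateo controls Northlake.
Northlake and Mateo together hold 40% + 60% = 100% of Redfern, so Mateo controls Redfern.
Talus and Mateo together hold 6% + 92% = 98% of Pellion, so Mateo controls Pellion.
Northlake holds 80% of Caldera, so Mateo controls Caldera.
Neither Mateo nor any entity Mateo controls holds any voting interest in Kestrel.
So Mateo does not control Kestrel.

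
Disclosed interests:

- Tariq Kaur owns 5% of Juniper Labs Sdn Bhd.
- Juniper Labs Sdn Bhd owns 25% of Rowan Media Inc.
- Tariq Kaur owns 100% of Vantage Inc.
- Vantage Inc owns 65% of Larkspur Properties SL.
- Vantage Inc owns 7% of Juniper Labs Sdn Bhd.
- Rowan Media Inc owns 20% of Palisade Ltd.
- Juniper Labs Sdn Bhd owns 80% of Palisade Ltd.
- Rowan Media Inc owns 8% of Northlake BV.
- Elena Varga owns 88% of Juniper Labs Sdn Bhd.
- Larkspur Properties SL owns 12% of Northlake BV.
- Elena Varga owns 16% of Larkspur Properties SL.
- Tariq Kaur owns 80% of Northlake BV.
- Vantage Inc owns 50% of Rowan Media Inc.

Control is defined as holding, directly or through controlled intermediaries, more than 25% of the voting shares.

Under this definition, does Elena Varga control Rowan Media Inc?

Elena holds 88% of Juniper, so Elena controls Juniper.
Juniper holds 80% of Palisade, so Elena controls Palisade.
In Rowan, Elena's side holds only 25%, not > 25%.
So Elena does not control Rowan.

No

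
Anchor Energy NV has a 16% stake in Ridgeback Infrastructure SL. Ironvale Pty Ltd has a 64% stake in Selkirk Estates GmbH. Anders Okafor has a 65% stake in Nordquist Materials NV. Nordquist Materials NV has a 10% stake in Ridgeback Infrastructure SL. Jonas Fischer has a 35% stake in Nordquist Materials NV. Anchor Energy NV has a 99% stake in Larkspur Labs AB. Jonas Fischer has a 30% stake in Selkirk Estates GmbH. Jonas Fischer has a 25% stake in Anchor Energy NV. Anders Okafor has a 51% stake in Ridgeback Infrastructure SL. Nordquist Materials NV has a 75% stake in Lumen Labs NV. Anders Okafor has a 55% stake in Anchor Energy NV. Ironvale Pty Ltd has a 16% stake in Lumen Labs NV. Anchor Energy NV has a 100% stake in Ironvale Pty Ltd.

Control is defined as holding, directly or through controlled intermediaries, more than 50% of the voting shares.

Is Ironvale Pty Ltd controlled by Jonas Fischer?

Jonas's largest direct stake is 35% in Nordquist, which does not meet the threshold, so Jonas controls no company.
Neither Jonas nor any entity Jonas controls holds any voting interest in Ironvale.
So Jonas does not control Ironvale.

No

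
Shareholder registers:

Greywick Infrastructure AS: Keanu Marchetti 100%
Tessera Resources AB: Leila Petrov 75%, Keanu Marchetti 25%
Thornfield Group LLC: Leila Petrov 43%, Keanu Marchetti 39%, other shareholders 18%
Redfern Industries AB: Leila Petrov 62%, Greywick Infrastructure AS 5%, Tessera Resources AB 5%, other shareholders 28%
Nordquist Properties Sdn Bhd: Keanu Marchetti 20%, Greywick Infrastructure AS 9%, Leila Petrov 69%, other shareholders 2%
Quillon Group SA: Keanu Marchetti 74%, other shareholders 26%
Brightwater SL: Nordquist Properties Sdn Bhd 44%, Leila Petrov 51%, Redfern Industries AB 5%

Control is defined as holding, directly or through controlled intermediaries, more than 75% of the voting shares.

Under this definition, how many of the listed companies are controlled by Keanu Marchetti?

Keanu holds 100% of Greywick, so Keanu controls Greywick.
No other company's threshold is met.
Keanu controls 1 company.

1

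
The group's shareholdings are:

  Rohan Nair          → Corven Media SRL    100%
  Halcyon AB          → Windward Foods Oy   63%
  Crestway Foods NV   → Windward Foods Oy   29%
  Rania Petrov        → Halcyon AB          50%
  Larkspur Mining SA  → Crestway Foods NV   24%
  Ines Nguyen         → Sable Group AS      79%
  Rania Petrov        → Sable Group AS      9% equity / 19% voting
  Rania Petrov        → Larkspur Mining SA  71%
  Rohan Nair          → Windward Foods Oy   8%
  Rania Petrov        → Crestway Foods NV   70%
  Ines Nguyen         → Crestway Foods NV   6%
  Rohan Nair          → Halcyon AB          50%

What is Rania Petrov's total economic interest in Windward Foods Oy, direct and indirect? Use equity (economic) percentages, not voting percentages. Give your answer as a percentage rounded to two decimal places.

Rania reaches Windward along 3 paths.
Via Halcyon: 50% × 63% = 31.5%.
Via Larkspur → Crestway: 71% × 24% × 29% = 4.9416%.
Via Crestway: 70% × 29% = 20.3%.
Total: 31.5% + 4.9416% + 20.3% = 56.7416%.
Rounded: 56.74%.

56.74%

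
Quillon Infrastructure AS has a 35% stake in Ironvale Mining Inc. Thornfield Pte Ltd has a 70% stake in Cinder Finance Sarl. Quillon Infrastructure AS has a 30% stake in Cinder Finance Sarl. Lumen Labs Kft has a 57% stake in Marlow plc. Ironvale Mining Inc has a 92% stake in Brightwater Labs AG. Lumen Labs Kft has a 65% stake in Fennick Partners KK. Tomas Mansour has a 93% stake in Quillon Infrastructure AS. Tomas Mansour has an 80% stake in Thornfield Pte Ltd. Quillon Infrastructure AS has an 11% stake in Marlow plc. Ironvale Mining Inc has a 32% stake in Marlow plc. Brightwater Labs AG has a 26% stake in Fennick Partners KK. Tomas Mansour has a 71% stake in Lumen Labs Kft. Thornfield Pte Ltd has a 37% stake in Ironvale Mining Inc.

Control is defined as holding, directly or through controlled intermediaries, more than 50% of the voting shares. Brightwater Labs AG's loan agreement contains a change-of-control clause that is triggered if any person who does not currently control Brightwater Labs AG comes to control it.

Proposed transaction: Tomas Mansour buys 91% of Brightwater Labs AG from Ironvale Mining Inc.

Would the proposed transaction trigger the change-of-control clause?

No

The purchase adds only to Tomas's holdings (Ironvale's stake shrinks), so Tomas is the only person who could newly come to control Brightwater.
Tomas holds 80% of Thornfield, so Tomas controls Thornfield.
Tomas holds 93% of Quillon, so Tomas controls Quillon.
Thornfield and Quillon together hold 37% + 35% = 72% of Ironvale, so Tomas controls Ironvale.
Ironvale holds 92% of Brightwater, so Tomas controls Brightwater.
So Tomas already controls Brightwater before the transaction.
After the purchase, Tomas holds 91% of Brightwater directly, and Ironvale's stake falls to 1%.
Tomas controlled Brightwater already, so this is not a new person acquiring control; every other person's position is unchanged or reduced.
No new person acquires control, so the clause is not triggered.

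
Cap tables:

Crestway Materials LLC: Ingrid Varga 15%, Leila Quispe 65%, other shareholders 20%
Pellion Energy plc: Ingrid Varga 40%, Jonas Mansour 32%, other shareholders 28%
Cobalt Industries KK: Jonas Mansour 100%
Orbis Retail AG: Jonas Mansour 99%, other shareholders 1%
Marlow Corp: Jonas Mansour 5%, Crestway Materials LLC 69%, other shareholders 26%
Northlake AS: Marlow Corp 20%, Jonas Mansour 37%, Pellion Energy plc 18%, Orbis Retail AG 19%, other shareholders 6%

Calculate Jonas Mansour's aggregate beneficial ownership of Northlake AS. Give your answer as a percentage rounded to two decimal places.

Jonas reaches Northlake along 4 paths.
Via Marlow: 5% × 20% = 1%.
Direct stake: 37% = 37%.
Via Pellion: 32% × 18% = 5.76%.
Via Orbis: 99% × 19% = 18.81%.
Total: 1% + 37% + 5.76% + 18.81% = 62.57%.

62.57%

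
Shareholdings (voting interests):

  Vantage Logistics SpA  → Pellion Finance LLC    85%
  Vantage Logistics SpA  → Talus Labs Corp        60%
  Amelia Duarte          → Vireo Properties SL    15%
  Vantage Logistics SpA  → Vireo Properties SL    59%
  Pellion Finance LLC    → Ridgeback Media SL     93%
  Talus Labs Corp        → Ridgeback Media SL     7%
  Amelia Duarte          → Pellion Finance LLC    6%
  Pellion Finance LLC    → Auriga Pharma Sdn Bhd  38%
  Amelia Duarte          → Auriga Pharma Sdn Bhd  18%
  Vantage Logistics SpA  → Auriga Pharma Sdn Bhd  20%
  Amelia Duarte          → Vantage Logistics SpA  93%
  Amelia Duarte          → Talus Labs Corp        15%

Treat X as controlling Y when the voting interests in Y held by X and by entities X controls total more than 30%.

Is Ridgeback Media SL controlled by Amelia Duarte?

Amelia holds 93% of Vantage, so Amelia controls Vantage.
Vantage and Amelia together hold 60% + 15% = 75% of Talus, so Amelia controls Talus.
Vantage and Amelia together hold 85% + 6% = 91% of Pellion, so Amelia controls Pellion.
Pellion and Talus together hold 93% + 7% = 100% of Ridgeback, so Amelia controls Ridgeback.

Yes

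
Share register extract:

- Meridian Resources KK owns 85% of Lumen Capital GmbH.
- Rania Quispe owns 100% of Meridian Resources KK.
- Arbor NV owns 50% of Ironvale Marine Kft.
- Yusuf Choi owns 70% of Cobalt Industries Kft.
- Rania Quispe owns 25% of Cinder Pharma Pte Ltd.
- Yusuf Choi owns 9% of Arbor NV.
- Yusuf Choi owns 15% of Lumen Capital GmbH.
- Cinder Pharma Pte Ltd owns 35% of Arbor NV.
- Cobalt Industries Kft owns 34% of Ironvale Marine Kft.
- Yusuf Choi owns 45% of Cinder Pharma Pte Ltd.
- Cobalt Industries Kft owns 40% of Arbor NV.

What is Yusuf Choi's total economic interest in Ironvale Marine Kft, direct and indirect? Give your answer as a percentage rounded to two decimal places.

50.18%

Yusuf reaches Ironvale along 4 paths.
Via Cobalt: 70% × 34% = 23.8%.
Via Cinder → Arbor: 45% × 35% × 50% = 7.875%.
Via Arbor: 9% × 50% = 4.5%.
Via Cobalt → Arbor: 70% × 40% × 50% = 14%.
Total: 23.8% + 7.875% + 4.5% + 14% = 50.175%.
Rounded: 50.18%.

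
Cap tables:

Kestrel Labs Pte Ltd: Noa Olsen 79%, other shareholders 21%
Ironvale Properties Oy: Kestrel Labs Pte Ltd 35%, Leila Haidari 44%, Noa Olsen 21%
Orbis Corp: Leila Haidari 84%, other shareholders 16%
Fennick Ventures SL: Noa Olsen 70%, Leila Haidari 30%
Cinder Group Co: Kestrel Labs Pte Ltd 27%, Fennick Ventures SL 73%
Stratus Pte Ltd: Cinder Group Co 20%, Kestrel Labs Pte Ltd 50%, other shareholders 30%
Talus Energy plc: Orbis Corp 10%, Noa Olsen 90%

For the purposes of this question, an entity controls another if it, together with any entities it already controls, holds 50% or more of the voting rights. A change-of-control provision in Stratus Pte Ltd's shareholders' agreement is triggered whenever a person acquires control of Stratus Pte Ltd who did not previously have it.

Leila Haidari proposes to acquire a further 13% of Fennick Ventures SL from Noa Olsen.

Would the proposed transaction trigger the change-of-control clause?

No

The purchase adds only to Leila's holdings (Noa's stake shrinks), so Leila is the only person who could newly come to control Stratus.
Leila holds 84% of Orbis, so Leila controls Orbis.
Neither Leila nor any entity Leila controls holds any voting interest in Stratus.
So before the transaction, Leila does not control Stratus.
After the purchase, Leila's direct stake in Fennick rises to 30% + 13% = 43%, and Noa's stake falls to 57%.
Leila's side now holds 43% of Fennick, not ≥ 50%, so Leila still does not control Fennick.
After the transaction, neither Leila nor any entity Leila controls holds a voting interest in Stratus, so Leila still does not control it.
No new person acquires control, so the clause is not triggered.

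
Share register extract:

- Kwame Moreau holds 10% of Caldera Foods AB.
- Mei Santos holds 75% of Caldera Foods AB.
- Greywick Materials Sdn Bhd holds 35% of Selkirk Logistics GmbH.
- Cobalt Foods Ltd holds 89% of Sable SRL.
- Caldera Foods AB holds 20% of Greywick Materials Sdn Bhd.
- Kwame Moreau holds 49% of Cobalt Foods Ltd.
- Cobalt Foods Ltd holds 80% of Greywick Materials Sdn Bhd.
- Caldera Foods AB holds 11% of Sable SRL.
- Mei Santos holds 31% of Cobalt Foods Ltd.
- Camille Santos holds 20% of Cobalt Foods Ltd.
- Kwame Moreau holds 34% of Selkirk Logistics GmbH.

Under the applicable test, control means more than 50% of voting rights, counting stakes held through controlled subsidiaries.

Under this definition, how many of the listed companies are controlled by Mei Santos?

1

Mei holds 75% of Caldera, so Mei controls Caldera.
No other company's threshold is met.
Mei controls 1 company.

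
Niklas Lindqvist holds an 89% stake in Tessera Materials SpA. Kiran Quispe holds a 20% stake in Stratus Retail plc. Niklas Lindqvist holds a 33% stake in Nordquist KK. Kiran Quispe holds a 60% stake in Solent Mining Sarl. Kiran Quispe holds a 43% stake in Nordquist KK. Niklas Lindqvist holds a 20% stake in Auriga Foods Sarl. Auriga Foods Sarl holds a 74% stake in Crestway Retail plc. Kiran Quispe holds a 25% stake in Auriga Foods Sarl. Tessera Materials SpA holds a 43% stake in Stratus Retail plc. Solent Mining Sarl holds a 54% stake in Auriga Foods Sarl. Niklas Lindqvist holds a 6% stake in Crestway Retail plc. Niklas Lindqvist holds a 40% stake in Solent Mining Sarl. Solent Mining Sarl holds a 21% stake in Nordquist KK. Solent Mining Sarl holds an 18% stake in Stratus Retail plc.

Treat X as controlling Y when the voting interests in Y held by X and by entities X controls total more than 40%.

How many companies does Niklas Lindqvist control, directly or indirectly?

Niklas holds 89% of Tessera, so Niklas controls Tessera.
Tessera holds 43% of Stratus, so Niklas controls Stratus.
No other company's threshold is met.
Niklas controls 2 companies.

2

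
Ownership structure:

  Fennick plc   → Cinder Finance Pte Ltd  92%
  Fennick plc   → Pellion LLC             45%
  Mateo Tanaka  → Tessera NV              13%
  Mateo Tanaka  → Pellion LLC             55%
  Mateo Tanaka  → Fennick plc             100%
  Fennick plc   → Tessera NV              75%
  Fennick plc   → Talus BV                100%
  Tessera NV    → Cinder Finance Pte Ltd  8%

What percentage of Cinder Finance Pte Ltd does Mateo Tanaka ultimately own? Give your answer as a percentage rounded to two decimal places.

Mateo reaches Cinder along 3 paths.
Via Fennick: 100% × 92% = 92%.
Via Fennick → Tessera: 100% × 75% × 8% = 6%.
Via Tessera: 13% × 8% = 1.04%.
Total: 92% + 6% + 1.04% = 99.04%.

99.04%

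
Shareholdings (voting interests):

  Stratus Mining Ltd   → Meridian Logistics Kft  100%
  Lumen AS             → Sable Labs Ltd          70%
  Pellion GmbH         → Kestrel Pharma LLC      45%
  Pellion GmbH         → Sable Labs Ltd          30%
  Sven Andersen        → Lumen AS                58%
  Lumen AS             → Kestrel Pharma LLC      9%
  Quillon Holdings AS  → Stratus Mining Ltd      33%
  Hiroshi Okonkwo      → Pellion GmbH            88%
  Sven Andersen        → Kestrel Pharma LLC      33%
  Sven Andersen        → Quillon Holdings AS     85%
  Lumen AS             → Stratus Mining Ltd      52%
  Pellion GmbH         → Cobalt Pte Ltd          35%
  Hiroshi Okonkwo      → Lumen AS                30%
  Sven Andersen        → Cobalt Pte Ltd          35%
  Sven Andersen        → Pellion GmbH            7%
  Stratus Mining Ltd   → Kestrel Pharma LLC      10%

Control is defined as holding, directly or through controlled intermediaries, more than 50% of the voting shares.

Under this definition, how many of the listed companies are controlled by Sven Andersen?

6

Sven holds 58% of Lumen, so Sven controls Lumen.
Sven holds 85% of Quillon, so Sven controls Quillon.
Lumen and Quillon together hold 52% + 33% = 85% of Stratus, so Sven controls Stratus.
Lumen holds 70% of Sable, so Sven controls Sable.
Stratus holds 100% of Meridian, so Sven controls Meridian.
Sven and Stratus and Lumen together hold 33% + 10% + 9% = 52% of Kestrel, so Sven controls Kestrel.
No other company's threshold is met.
Sven controls 6 companies.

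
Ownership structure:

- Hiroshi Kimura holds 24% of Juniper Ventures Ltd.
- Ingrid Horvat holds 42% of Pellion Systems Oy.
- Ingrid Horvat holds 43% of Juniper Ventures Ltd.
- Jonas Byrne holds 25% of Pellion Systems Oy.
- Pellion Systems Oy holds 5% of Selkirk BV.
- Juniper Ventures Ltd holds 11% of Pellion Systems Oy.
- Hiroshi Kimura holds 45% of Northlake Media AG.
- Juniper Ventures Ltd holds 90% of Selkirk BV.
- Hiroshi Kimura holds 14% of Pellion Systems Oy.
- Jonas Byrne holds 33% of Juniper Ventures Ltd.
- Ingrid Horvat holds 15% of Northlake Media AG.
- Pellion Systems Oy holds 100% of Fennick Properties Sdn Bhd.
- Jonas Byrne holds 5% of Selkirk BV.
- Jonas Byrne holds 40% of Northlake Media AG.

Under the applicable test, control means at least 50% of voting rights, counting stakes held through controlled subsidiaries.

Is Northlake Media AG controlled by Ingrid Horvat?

No

Ingrid's largest direct stake is 43% in Juniper, which does not meet the threshold, so Ingrid controls no company.
In Northlake, Ingrid's side holds only 15%, not ≥ 50%.
So Ingrid does not control Northlake.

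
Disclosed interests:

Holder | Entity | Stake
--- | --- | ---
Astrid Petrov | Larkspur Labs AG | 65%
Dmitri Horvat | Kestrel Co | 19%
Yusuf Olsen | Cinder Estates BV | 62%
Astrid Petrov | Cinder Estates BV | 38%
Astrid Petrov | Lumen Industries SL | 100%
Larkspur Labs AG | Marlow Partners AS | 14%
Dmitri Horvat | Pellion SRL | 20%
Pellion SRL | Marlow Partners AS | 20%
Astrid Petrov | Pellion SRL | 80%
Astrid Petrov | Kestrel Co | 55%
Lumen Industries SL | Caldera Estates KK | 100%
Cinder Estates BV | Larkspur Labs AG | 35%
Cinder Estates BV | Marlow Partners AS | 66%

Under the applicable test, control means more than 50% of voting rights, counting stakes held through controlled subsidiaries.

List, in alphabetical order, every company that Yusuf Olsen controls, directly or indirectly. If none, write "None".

Cinder Estates BV, Marlow Partners AS

Yusuf holds 62% of Cinder, so Yusuf controls Cinder.
Cinder holds 66% of Marlow, so Yusuf controls Marlow.
No other company's threshold is met.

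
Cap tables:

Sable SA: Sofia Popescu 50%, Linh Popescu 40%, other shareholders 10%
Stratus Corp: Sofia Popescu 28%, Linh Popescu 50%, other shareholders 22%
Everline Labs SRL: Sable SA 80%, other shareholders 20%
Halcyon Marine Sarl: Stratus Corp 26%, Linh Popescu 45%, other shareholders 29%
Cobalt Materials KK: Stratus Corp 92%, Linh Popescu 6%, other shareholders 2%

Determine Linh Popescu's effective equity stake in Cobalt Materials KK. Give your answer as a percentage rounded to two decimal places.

52.00%

Linh reaches Cobalt along 2 paths.
Via Stratus: 50% × 92% = 46%.
Direct stake: 6% = 6%.
Total: 46% + 6% = 52%.
Rounded: 52.00%.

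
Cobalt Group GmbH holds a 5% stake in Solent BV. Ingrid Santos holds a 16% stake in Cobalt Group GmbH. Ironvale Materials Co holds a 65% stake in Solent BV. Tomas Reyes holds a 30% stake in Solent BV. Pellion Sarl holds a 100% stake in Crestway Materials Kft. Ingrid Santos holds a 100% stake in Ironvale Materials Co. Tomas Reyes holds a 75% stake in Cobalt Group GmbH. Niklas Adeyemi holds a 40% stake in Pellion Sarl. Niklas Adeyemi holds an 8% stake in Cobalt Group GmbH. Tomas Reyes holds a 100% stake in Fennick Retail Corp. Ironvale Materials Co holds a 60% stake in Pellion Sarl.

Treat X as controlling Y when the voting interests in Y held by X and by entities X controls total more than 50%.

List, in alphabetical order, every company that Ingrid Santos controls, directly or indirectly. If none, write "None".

Ingrid holds 100% of Ironvale, so Ingrid controls Ironvale.
Ironvale holds 60% of Pellion, so Ingrid controls Pellion.
Ironvale holds 65% of Solent, so Ingrid controls Solent.
Pellion holds 100% of Crestway, so Ingrid controls Crestway.
No other company's threshold is met.

Crestway Materials Kft, Ironvale Materials Co, Pellion Sarl, Solent BV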